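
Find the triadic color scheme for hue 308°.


Triadic: equally spaced at 120° intervals
H1 = 308°
H2 = (308 + 120) mod 360 = 68°
H3 = (308 + 240) mod 360 = 188°
Triadic = 308°, 68°, 188°


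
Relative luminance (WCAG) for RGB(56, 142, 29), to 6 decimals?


Linearize each channel (sRGB transfer function): c = v/255; c_lin = c/12.92 if c ≤ 0.04045, else ((c+0.055)/1.055)^2.4
  R: 56/255 ≈ 0.219608 > 0.04045 → ((0.219608+0.055)/1.055)^2.4 ≈ 0.039546
  G: 142/255 ≈ 0.556863 > 0.04045 → ((0.556863+0.055)/1.055)^2.4 ≈ 0.270498
  B: 29/255 ≈ 0.113725 > 0.04045 → ((0.113725+0.055)/1.055)^2.4 ≈ 0.012286
R_lin = 0.039546, G_lin = 0.270498, B_lin = 0.012286
L = 0.2126×R + 0.7152×G + 0.0722×B
L = 0.2126×0.039546 + 0.7152×0.270498 + 0.0722×0.012286
L ≈ 0.202755


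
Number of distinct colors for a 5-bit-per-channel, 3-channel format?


Total bits = 5 bits/channel × 3 channels = 15 bits
Distinct colors = 2^15
= 32,768 colors


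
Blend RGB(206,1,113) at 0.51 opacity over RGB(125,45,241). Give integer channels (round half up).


C = α×F + (1-α)×B, with 1-α = 0.49
R: 0.51×206 + 0.49×125 = 105.06 + 61.25 = 166.31 → 166
G: 0.51×1 + 0.49×45 = 0.51 + 22.05 = 22.56 → 23
B: 0.51×113 + 0.49×241 = 57.63 + 118.09 = 175.72 → 176
= RGB(166, 23, 176)


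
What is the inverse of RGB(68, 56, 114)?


Invert: (255-R, 255-G, 255-B)
R: 255-68 = 187
G: 255-56 = 199
B: 255-114 = 141
= RGB(187, 199, 141)


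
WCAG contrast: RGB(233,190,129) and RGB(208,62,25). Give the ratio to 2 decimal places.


Linearize each sRGB channel c=v/255: c/12.92 if c ≤ 0.04045 else ((c+0.055)/1.055)^2.4
L = 0.2126×R_lin + 0.7152×G_lin + 0.0722×B_lin
Color 1 (233,190,129):
  R=233: 233/255≈0.9137 > 0.04045 → ((0.9137+0.055)/1.055)^2.4 ≈ 0.81485
  G=190: 190/255≈0.7451 > 0.04045 → ((0.7451+0.055)/1.055)^2.4 ≈ 0.51492
  B=129: 129/255≈0.5059 > 0.04045 → ((0.5059+0.055)/1.055)^2.4 ≈ 0.21953
  L1 = 0.2126×0.81485 + 0.7152×0.51492 + 0.0722×0.21953 ≈ 0.55736
Color 2 (208,62,25):
  R=208: 208/255≈0.8157 > 0.04045 → ((0.8157+0.055)/1.055)^2.4 ≈ 0.63076
  G=62: 62/255≈0.2431 > 0.04045 → ((0.2431+0.055)/1.055)^2.4 ≈ 0.04817
  B=25: 25/255≈0.0980 > 0.04045 → ((0.0980+0.055)/1.055)^2.4 ≈ 0.00972
  L2 = 0.2126×0.63076 + 0.7152×0.04817 + 0.0722×0.00972 ≈ 0.16925
Lighter = 0.55736, Darker = 0.16925
Ratio = (L_lighter + 0.05) / (L_darker + 0.05)
Ratio = (0.55736 + 0.05) / (0.16925 + 0.05) = 0.60736 / 0.21925 ≈ 2.7701
Ratio ≈ 2.77:1


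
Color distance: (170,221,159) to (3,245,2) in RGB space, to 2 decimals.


d = √[(R₁-R₂)² + (G₁-G₂)² + (B₁-B₂)²]
d = √[(170-3)² + (221-245)² + (159-2)²]
d = √[27889 + 576 + 24649]
d = √53114
d ≈ 230.46


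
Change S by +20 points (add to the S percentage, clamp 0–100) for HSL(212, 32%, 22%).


Original S = 32%
Adjustment = +20 percentage points
New S = 32 + (20) = 52
Clamp to [0, 100] → 52
= HSL(212°, 52%, 22%)


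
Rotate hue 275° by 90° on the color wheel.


New hue = (H + rotation) mod 360
New hue = (275 + 90) mod 360
= 365 mod 360
= 5°


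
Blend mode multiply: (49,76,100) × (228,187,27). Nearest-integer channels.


Multiply: C = A×B/255, rounded to nearest integer
R: 49×228/255 = 11172/255 ≈ 43.812 → 44
G: 76×187/255 = 14212/255 ≈ 55.733 → 56
B: 100×27/255 = 2700/255 ≈ 10.588 → 11
= RGB(44, 56, 11)


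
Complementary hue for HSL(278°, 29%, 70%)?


Complement = opposite side of color wheel = hue + 180°
H' = (278 + 180) mod 360 = 98°
S and L unchanged.
= HSL(98°, 29%, 70%)


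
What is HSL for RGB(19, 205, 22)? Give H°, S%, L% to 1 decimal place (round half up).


Normalize: R'=19/255≈0.0745, G'=205/255≈0.8039, B'=22/255≈0.0863
Max=205/255, Min=19/255, Δ=Max-Min=186/255
L = (Max+Min)/2 = (205+19)/510 = 224/510 = 0.43921… → L = 43.9%
L ≤ 0.5 → S = Δ/(Max+Min) = 186/(205+19) = 186/224 = 0.83035… → S = 83.0%
(the 1/255 factors cancel in S and H, so raw channel differences can be used)
Max is G' → H = 60 × ((B-R)/Δ + 2) = 60 × ((22-19)/186 + 2)
  3/186 + 2 = 0.0161… + 2 = 2.0161…
  H = 60 × 2.0161… = 120.967…° → H = 121.0°
= HSL(121.0°, 83.0%, 43.9%)


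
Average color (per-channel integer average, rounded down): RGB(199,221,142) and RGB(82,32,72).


Midpoint: each channel = ⌊(C₁+C₂)/2⌋
R: ⌊(199+82)/2⌋ = 140
G: ⌊(221+32)/2⌋ = 126
B: ⌊(142+72)/2⌋ = 107
= RGB(140, 126, 107)


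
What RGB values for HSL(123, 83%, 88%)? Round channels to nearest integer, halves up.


H=123°, S=0.83, L=0.88
C = (1-|2L-1|)×S = (1-|0.76|)×0.83 = 0.1992
H' = H/60 = 123/60 ≈ 2.0500; X = C×(1-|H' mod 2 - 1|) = 0.00996
m = L - C/2 = 0.88 - 0.0996 = 0.7804
Sector ⌊H'⌋ = 2 → (R',G',B') = (0.0, 0.1992, 0.00996)
RGB = ((R'+m)×255, (G'+m)×255, (B'+m)×255) = (199.002, 249.798, 201.5418)
Round half up → RGB(199, 250, 202)


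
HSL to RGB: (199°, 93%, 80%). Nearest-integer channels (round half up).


H=199°, S=0.93, L=0.80
C = (1-|2L-1|)×S = (1-|0.60|)×0.93 = 0.372
H' = H/60 = 199/60 ≈ 3.3167; X = C×(1-|H' mod 2 - 1|) = 0.2542
m = L - C/2 = 0.80 - 0.186 = 0.614
Sector ⌊H'⌋ = 3 → (R',G',B') = (0.0, 0.2542, 0.372)
RGB = ((R'+m)×255, (G'+m)×255, (B'+m)×255) = (156.57, 221.391, 251.43)
Round half up → RGB(157, 221, 251)


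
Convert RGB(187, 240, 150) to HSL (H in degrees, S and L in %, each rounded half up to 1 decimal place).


Normalize: R'=187/255≈0.7333, G'=240/255≈0.9412, B'=150/255≈0.5882
Max=240/255, Min=150/255, Δ=Max-Min=90/255
L = (Max+Min)/2 = (240+150)/510 = 390/510 = 0.76470… → L = 76.5%
L > 0.5 → S = Δ/(2-Max-Min) = 90/(510-240-150) = 90/120 = 0.75 → S = 75.0%
(the 1/255 factors cancel in S and H, so raw channel differences can be used)
Max is G' → H = 60 × ((B-R)/Δ + 2) = 60 × ((150-187)/90 + 2)
  -37/90 + 2 = -0.4111… + 2 = 1.5888…
  H = 60 × 1.5888… = 95.333…° → H = 95.3°
= HSL(95.3°, 75.0%, 76.5%)


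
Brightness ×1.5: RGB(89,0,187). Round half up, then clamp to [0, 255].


Multiply each channel by 1.5, round half up, clamp to [0, 255]
R: 89×1.5 = 133.5 → round → 134
G: 0×1.5 = 0
B: 187×1.5 = 280.5 → round → 281 → clamp → 255
= RGB(134, 0, 255)


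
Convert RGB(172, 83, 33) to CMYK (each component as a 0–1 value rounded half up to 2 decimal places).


R'=172/255≈0.6745, G'=83/255≈0.3255, B'=33/255≈0.1294
K = 1 - max(R',G',B') = 1 - 172/255 = 83/255 = 0.32549… → 0.33
(1-R'-K)/(1-K) simplifies to (max-R)/max with max = 172:
C = (172-172)/172 = 0/172 = 0 → 0.00
M = (172-83)/172 = 89/172 = 0.51744… → 0.52
Y = (172-33)/172 = 139/172 = 0.80813… → 0.81
= CMYK(0.00, 0.52, 0.81, 0.33)


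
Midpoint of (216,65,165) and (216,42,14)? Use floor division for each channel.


Midpoint: each channel = ⌊(C₁+C₂)/2⌋
R: ⌊(216+216)/2⌋ = 216
G: ⌊(65+42)/2⌋ = 53
B: ⌊(165+14)/2⌋ = 89
= RGB(216, 53, 89)


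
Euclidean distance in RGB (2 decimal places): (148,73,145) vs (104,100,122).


d = √[(R₁-R₂)² + (G₁-G₂)² + (B₁-B₂)²]
d = √[(148-104)² + (73-100)² + (145-122)²]
d = √[1936 + 729 + 529]
d = √3194
d ≈ 56.52


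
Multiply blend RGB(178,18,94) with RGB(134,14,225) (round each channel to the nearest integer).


Multiply: C = A×B/255, rounded to nearest integer
R: 178×134/255 = 23852/255 ≈ 93.537 → 94
G: 18×14/255 = 252/255 ≈ 0.988 → 1
B: 94×225/255 = 21150/255 ≈ 82.941 → 83
= RGB(94, 1, 83)


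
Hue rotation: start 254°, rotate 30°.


New hue = (H + rotation) mod 360
New hue = (254 + 30) mod 360
= 284 mod 360
= 284°


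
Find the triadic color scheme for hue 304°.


Triadic: equally spaced at 120° intervals
H1 = 304°
H2 = (304 + 120) mod 360 = 64°
H3 = (304 + 240) mod 360 = 184°
Triadic = 304°, 64°, 184°


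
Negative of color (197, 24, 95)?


Invert: (255-R, 255-G, 255-B)
R: 255-197 = 58
G: 255-24 = 231
B: 255-95 = 160
= RGB(58, 231, 160)


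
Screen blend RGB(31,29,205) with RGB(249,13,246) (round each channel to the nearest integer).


Screen: C = 255 - (255-A)×(255-B)/255, rounded to nearest integer
R: 255 - (255-31)×(255-249)/255 = 255 - 1344/255 ≈ 255 - 5.271 = 249.729 → 250
G: 255 - (255-29)×(255-13)/255 = 255 - 54692/255 ≈ 255 - 214.478 = 40.522 → 41
B: 255 - (255-205)×(255-246)/255 = 255 - 450/255 ≈ 255 - 1.765 = 253.235 → 253
= RGB(250, 41, 253)


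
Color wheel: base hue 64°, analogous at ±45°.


Base hue: 64°
Left analog: (64 - 45) mod 360 = 19°
Right analog: (64 + 45) mod 360 = 109°
Analogous hues = 19° and 109°


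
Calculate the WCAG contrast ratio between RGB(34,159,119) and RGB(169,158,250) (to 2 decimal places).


Linearize each sRGB channel c=v/255: c/12.92 if c ≤ 0.04045 else ((c+0.055)/1.055)^2.4
L = 0.2126×R_lin + 0.7152×G_lin + 0.0722×B_lin
Color 1 (34,159,119):
  R=34: 34/255≈0.1333 > 0.04045 → ((0.1333+0.055)/1.055)^2.4 ≈ 0.01600
  G=159: 159/255≈0.6235 > 0.04045 → ((0.6235+0.055)/1.055)^2.4 ≈ 0.34670
  B=119: 119/255≈0.4667 > 0.04045 → ((0.4667+0.055)/1.055)^2.4 ≈ 0.18447
  L1 = 0.2126×0.01600 + 0.7152×0.34670 + 0.0722×0.18447 ≈ 0.26468
Color 2 (169,158,250):
  R=169: 169/255≈0.6627 > 0.04045 → ((0.6627+0.055)/1.055)^2.4 ≈ 0.39676
  G=158: 158/255≈0.6196 > 0.04045 → ((0.6196+0.055)/1.055)^2.4 ≈ 0.34191
  B=250: 250/255≈0.9804 > 0.04045 → ((0.9804+0.055)/1.055)^2.4 ≈ 0.95597
  L2 = 0.2126×0.39676 + 0.7152×0.34191 + 0.0722×0.95597 ≈ 0.39791
Lighter = 0.39791, Darker = 0.26468
Ratio = (L_lighter + 0.05) / (L_darker + 0.05)
Ratio = (0.39791 + 0.05) / (0.26468 + 0.05) = 0.44791 / 0.31468 ≈ 1.4234
Ratio ≈ 1.42:1


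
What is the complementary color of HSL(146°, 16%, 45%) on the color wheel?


Complement = opposite side of color wheel = hue + 180°
H' = (146 + 180) mod 360 = 326°
S and L unchanged.
= HSL(326°, 16%, 45%)


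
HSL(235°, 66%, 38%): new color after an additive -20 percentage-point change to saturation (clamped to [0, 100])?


Original S = 66%
Adjustment = -20 percentage points
New S = 66 + (-20) = 46
Clamp to [0, 100] → 46
= HSL(235°, 46%, 38%)


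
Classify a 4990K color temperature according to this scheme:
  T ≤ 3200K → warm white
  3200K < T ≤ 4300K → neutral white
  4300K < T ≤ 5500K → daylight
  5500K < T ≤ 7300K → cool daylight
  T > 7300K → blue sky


Temperature: 4990K
4300K < 4990K ≤ 5500K → daylight
Classification: daylight


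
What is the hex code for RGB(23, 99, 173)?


R = 23 → 17 (hex)
G = 99 → 63 (hex)
B = 173 → AD (hex)
Hex = #1763AD


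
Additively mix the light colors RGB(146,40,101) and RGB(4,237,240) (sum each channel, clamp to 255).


Additive: each channel = min(255, C₁+C₂)
R: 146+4 = 150 → 150
G: 40+237 = 277 → 255
B: 101+240 = 341 → 255
= RGB(150, 255, 255)


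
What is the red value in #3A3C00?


Color: #3A3C00
R = 3A = 58
G = 3C = 60
B = 00 = 0
Red = 58


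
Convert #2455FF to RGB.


24 → 36 (R)
55 → 85 (G)
FF → 255 (B)
= RGB(36, 85, 255)


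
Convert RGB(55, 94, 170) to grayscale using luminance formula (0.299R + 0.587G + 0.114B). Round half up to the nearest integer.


Gray = 0.299×R + 0.587×G + 0.114×B
Gray = 0.299×55 + 0.587×94 + 0.114×170
Gray = 16.445 + 55.178 + 19.380
Gray = 91.003 → round half up → 91
Gray = 91


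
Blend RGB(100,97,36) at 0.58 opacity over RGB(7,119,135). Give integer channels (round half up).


C = α×F + (1-α)×B, with 1-α = 0.42
R: 0.58×100 + 0.42×7 = 58.00 + 2.94 = 60.94 → 61
G: 0.58×97 + 0.42×119 = 56.26 + 49.98 = 106.24 → 106
B: 0.58×36 + 0.42×135 = 20.88 + 56.70 = 77.58 → 78
= RGB(61, 106, 78)


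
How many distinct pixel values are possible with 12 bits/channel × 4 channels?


Total bits = 12 bits/channel × 4 channels = 48 bits
Distinct pixel values = 2^48
= 281,474,976,710,656 pixel values


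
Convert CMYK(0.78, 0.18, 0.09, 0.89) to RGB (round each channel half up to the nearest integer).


R = 255 × (1-C) × (1-K) = 255 × 0.22 × 0.11 = 6.171 → 6
G = 255 × (1-M) × (1-K) = 255 × 0.82 × 0.11 = 23.001 → 23
B = 255 × (1-Y) × (1-K) = 255 × 0.91 × 0.11 = 25.5255 → 26
= RGB(6, 23, 26)


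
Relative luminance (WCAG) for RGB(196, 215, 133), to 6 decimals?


Linearize each channel (sRGB transfer function): c = v/255; c_lin = c/12.92 if c ≤ 0.04045, else ((c+0.055)/1.055)^2.4
  R: 196/255 ≈ 0.768627 > 0.04045 → ((0.768627+0.055)/1.055)^2.4 ≈ 0.552011
  G: 215/255 ≈ 0.843137 > 0.04045 → ((0.843137+0.055)/1.055)^2.4 ≈ 0.679542
  B: 133/255 ≈ 0.521569 > 0.04045 → ((0.521569+0.055)/1.055)^2.4 ≈ 0.234551
R_lin = 0.552011, G_lin = 0.679542, B_lin = 0.234551
L = 0.2126×R + 0.7152×G + 0.0722×B
L = 0.2126×0.552011 + 0.7152×0.679542 + 0.0722×0.234551
L ≈ 0.620301


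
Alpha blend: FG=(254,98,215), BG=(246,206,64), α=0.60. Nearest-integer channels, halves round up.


C = α×F + (1-α)×B, with 1-α = 0.40
R: 0.60×254 + 0.40×246 = 152.40 + 98.40 = 250.80 → 251
G: 0.60×98 + 0.40×206 = 58.80 + 82.40 = 141.20 → 141
B: 0.60×215 + 0.40×64 = 129.00 + 25.60 = 154.60 → 155
= RGB(251, 141, 155)


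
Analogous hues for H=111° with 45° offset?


Base hue: 111°
Left analog: (111 - 45) mod 360 = 66°
Right analog: (111 + 45) mod 360 = 156°
Analogous hues = 66° and 156°


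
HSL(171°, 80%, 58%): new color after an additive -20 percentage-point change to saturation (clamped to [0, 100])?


Original S = 80%
Adjustment = -20 percentage points
New S = 80 + (-20) = 60
Clamp to [0, 100] → 60
= HSL(171°, 60%, 58%)


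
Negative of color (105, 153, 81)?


Invert: (255-R, 255-G, 255-B)
R: 255-105 = 150
G: 255-153 = 102
B: 255-81 = 174
= RGB(150, 102, 174)


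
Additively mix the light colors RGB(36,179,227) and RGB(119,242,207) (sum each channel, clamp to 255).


Additive: each channel = min(255, C₁+C₂)
R: 36+119 = 155 → 155
G: 179+242 = 421 → 255
B: 227+207 = 434 → 255
= RGB(155, 255, 255)


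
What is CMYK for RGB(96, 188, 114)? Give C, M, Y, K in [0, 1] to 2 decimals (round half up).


R'=96/255≈0.3765, G'=188/255≈0.7373, B'=114/255≈0.4471
K = 1 - max(R',G',B') = 1 - 188/255 = 67/255 = 0.26274… → 0.26
(1-R'-K)/(1-K) simplifies to (max-R)/max with max = 188:
C = (188-96)/188 = 92/188 = 0.48936… → 0.49
M = (188-188)/188 = 0/188 = 0 → 0.00
Y = (188-114)/188 = 74/188 = 0.39361… → 0.39
= CMYK(0.49, 0.00, 0.39, 0.26)


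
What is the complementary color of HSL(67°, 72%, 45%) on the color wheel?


Complement = opposite side of color wheel = hue + 180°
H' = (67 + 180) mod 360 = 247°
S and L unchanged.
= HSL(247°, 72%, 45%)


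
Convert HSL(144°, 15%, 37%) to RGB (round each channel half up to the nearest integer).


H=144°, S=0.15, L=0.37
C = (1-|2L-1|)×S = (1-|-0.26|)×0.15 = 0.111
H' = H/60 = 144/60 ≈ 2.4000; X = C×(1-|H' mod 2 - 1|) = 0.0444
m = L - C/2 = 0.37 - 0.0555 = 0.3145
Sector ⌊H'⌋ = 2 → (R',G',B') = (0.0, 0.111, 0.0444)
RGB = ((R'+m)×255, (G'+m)×255, (B'+m)×255) = (80.1975, 108.5025, 91.5195)
Round half up → RGB(80, 109, 92)


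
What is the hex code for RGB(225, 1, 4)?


R = 225 → E1 (hex)
G = 1 → 01 (hex)
B = 4 → 04 (hex)
Hex = #E10104


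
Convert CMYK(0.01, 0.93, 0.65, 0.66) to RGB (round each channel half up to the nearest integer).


R = 255 × (1-C) × (1-K) = 255 × 0.99 × 0.34 = 85.833 → 86
G = 255 × (1-M) × (1-K) = 255 × 0.07 × 0.34 = 6.069 → 6
B = 255 × (1-Y) × (1-K) = 255 × 0.35 × 0.34 = 30.345 → 30
= RGB(86, 6, 30)


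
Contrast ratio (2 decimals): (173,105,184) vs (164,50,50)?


Linearize each sRGB channel c=v/255: c/12.92 if c ≤ 0.04045 else ((c+0.055)/1.055)^2.4
L = 0.2126×R_lin + 0.7152×G_lin + 0.0722×B_lin
Color 1 (173,105,184):
  R=173: 173/255≈0.6784 > 0.04045 → ((0.6784+0.055)/1.055)^2.4 ≈ 0.41789
  G=105: 105/255≈0.4118 > 0.04045 → ((0.4118+0.055)/1.055)^2.4 ≈ 0.14126
  B=184: 184/255≈0.7216 > 0.04045 → ((0.7216+0.055)/1.055)^2.4 ≈ 0.47932
  L1 = 0.2126×0.41789 + 0.7152×0.14126 + 0.0722×0.47932 ≈ 0.22448
Color 2 (164,50,50):
  R=164: 164/255≈0.6431 > 0.04045 → ((0.6431+0.055)/1.055)^2.4 ≈ 0.37124
  G=50: 50/255≈0.1961 > 0.04045 → ((0.1961+0.055)/1.055)^2.4 ≈ 0.03190
  B=50: 50/255≈0.1961 > 0.04045 → ((0.1961+0.055)/1.055)^2.4 ≈ 0.03190
  L2 = 0.2126×0.37124 + 0.7152×0.03190 + 0.0722×0.03190 ≈ 0.10404
Lighter = 0.22448, Darker = 0.10404
Ratio = (L_lighter + 0.05) / (L_darker + 0.05)
Ratio = (0.22448 + 0.05) / (0.10404 + 0.05) = 0.27448 / 0.15404 ≈ 1.7819
Ratio ≈ 1.78:1


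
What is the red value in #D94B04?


Color: #D94B04
R = D9 = 217
G = 4B = 75
B = 04 = 4
Red = 217


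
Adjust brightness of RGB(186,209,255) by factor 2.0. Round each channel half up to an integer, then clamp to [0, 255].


Multiply each channel by 2.0, round half up, clamp to [0, 255]
R: 186×2.0 = 372 → clamp → 255
G: 209×2.0 = 418 → clamp → 255
B: 255×2.0 = 510 → clamp → 255
= RGB(255, 255, 255)


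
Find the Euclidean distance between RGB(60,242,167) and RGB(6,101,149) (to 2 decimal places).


d = √[(R₁-R₂)² + (G₁-G₂)² + (B₁-B₂)²]
d = √[(60-6)² + (242-101)² + (167-149)²]
d = √[2916 + 19881 + 324]
d = √23121
d ≈ 152.06


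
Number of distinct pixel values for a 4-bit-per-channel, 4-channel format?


Total bits = 4 bits/channel × 4 channels = 16 bits
Distinct pixel values = 2^16
= 65,536 pixel values


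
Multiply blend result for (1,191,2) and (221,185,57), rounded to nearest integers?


Multiply: C = A×B/255, rounded to nearest integer
R: 1×221/255 = 221/255 ≈ 0.867 → 1
G: 191×185/255 = 35335/255 ≈ 138.569 → 139
B: 2×57/255 = 114/255 ≈ 0.447 → 0
= RGB(1, 139, 0)


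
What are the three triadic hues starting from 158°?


Triadic: equally spaced at 120° intervals
H1 = 158°
H2 = (158 + 120) mod 360 = 278°
H3 = (158 + 240) mod 360 = 38°
Triadic = 158°, 278°, 38°


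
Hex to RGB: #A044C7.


A0 → 160 (R)
44 → 68 (G)
C7 → 199 (B)
= RGB(160, 68, 199)


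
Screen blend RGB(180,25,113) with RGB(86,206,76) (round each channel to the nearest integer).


Screen: C = 255 - (255-A)×(255-B)/255, rounded to nearest integer
R: 255 - (255-180)×(255-86)/255 = 255 - 12675/255 ≈ 255 - 49.706 = 205.294 → 205
G: 255 - (255-25)×(255-206)/255 = 255 - 11270/255 ≈ 255 - 44.196 = 210.804 → 211
B: 255 - (255-113)×(255-76)/255 = 255 - 25418/255 ≈ 255 - 99.678 = 155.322 → 155
= RGB(205, 211, 155)


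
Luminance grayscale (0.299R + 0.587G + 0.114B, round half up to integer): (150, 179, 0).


Gray = 0.299×R + 0.587×G + 0.114×B
Gray = 0.299×150 + 0.587×179 + 0.114×0
Gray = 44.850 + 105.073 + 0.000
Gray = 149.923 → round half up → 150
Gray = 150


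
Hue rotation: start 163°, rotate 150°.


New hue = (H + rotation) mod 360
New hue = (163 + 150) mod 360
= 313 mod 360
= 313°


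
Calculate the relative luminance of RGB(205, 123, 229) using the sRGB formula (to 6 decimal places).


Linearize each channel (sRGB transfer function): c = v/255; c_lin = c/12.92 if c ≤ 0.04045, else ((c+0.055)/1.055)^2.4
  R: 205/255 ≈ 0.803922 > 0.04045 → ((0.803922+0.055)/1.055)^2.4 ≈ 0.610496
  G: 123/255 ≈ 0.482353 > 0.04045 → ((0.482353+0.055)/1.055)^2.4 ≈ 0.198069
  B: 229/255 ≈ 0.898039 > 0.04045 → ((0.898039+0.055)/1.055)^2.4 ≈ 0.783538
R_lin = 0.610496, G_lin = 0.198069, B_lin = 0.783538
L = 0.2126×R + 0.7152×G + 0.0722×B
L = 0.2126×0.610496 + 0.7152×0.198069 + 0.0722×0.783538
L ≈ 0.328022


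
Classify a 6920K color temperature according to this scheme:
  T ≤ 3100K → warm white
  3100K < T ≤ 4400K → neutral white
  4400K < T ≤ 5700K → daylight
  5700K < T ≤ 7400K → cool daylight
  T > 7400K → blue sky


Temperature: 6920K
5700K < 6920K ≤ 7400K → cool daylight
Classification: cool daylight


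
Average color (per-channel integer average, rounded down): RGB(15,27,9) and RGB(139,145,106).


Midpoint: each channel = ⌊(C₁+C₂)/2⌋
R: ⌊(15+139)/2⌋ = 77
G: ⌊(27+145)/2⌋ = 86
B: ⌊(9+106)/2⌋ = 57
= RGB(77, 86, 57)


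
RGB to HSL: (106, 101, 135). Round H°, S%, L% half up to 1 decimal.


Normalize: R'=106/255≈0.4157, G'=101/255≈0.3961, B'=135/255≈0.5294
Max=135/255, Min=101/255, Δ=Max-Min=34/255
L = (Max+Min)/2 = (135+101)/510 = 236/510 = 0.46274… → L = 46.3%
L ≤ 0.5 → S = Δ/(Max+Min) = 34/(135+101) = 34/236 = 0.14406… → S = 14.4%
(the 1/255 factors cancel in S and H, so raw channel differences can be used)
Max is B' → H = 60 × ((R-G)/Δ + 4) = 60 × ((106-101)/34 + 4)
  5/34 + 4 = 0.1470… + 4 = 4.1470…
  H = 60 × 4.1470… = 248.823…° → H = 248.8°
= HSL(248.8°, 14.4%, 46.3%)


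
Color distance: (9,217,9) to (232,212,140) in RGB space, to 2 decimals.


d = √[(R₁-R₂)² + (G₁-G₂)² + (B₁-B₂)²]
d = √[(9-232)² + (217-212)² + (9-140)²]
d = √[49729 + 25 + 17161]
d = √66915
d ≈ 258.68


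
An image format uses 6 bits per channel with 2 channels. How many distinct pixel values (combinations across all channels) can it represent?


Total bits = 6 bits/channel × 2 channels = 12 bits
Distinct pixel values = 2^12
= 4,096 pixel values


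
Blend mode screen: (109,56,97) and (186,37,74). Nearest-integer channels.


Screen: C = 255 - (255-A)×(255-B)/255, rounded to nearest integer
R: 255 - (255-109)×(255-186)/255 = 255 - 10074/255 ≈ 255 - 39.506 = 215.494 → 215
G: 255 - (255-56)×(255-37)/255 = 255 - 43382/255 ≈ 255 - 170.125 = 84.875 → 85
B: 255 - (255-97)×(255-74)/255 = 255 - 28598/255 ≈ 255 - 112.149 = 142.851 → 143
= RGB(215, 85, 143)


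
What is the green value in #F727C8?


Color: #F727C8
R = F7 = 247
G = 27 = 39
B = C8 = 200
Green = 39


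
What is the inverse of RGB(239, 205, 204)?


Invert: (255-R, 255-G, 255-B)
R: 255-239 = 16
G: 255-205 = 50
B: 255-204 = 51
= RGB(16, 50, 51)


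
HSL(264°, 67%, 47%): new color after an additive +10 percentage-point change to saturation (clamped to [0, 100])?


Original S = 67%
Adjustment = +10 percentage points
New S = 67 + (10) = 77
Clamp to [0, 100] → 77
= HSL(264°, 77%, 47%)


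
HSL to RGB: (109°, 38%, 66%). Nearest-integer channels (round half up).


H=109°, S=0.38, L=0.66
C = (1-|2L-1|)×S = (1-|0.32|)×0.38 = 0.2584
H' = H/60 = 109/60 ≈ 1.8167; X = C×(1-|H' mod 2 - 1|) ≈ 0.0474
m = L - C/2 = 0.66 - 0.1292 = 0.5308
Sector ⌊H'⌋ = 1 → (R',G',B') = (≈0.0474, 0.2584, 0.0)
RGB = ((R'+m)×255, (G'+m)×255, (B'+m)×255) = (147.4342, 201.246, 135.354)
Round half up → RGB(147, 201, 135)


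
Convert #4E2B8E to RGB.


4E → 78 (R)
2B → 43 (G)
8E → 142 (B)
= RGB(78, 43, 142)


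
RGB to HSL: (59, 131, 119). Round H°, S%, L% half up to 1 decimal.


Normalize: R'=59/255≈0.2314, G'=131/255≈0.5137, B'=119/255≈0.4667
Max=131/255, Min=59/255, Δ=Max-Min=72/255
L = (Max+Min)/2 = (131+59)/510 = 190/510 = 0.37254… → L = 37.3%
L ≤ 0.5 → S = Δ/(Max+Min) = 72/(131+59) = 72/190 = 0.37894… → S = 37.9%
(the 1/255 factors cancel in S and H, so raw channel differences can be used)
Max is G' → H = 60 × ((B-R)/Δ + 2) = 60 × ((119-59)/72 + 2)
  60/72 + 2 = 0.8333… + 2 = 2.8333…
  H = 60 × 2.8333… = 170° → H = 170.0°
= HSL(170.0°, 37.9%, 37.3%)


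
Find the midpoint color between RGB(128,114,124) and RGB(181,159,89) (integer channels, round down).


Midpoint: each channel = ⌊(C₁+C₂)/2⌋
R: ⌊(128+181)/2⌋ = 154
G: ⌊(114+159)/2⌋ = 136
B: ⌊(124+89)/2⌋ = 106
= RGB(154, 136, 106)


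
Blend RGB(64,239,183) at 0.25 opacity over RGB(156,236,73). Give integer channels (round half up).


C = α×F + (1-α)×B, with 1-α = 0.75
R: 0.25×64 + 0.75×156 = 16.00 + 117.00 = 133.00 → 133
G: 0.25×239 + 0.75×236 = 59.75 + 177.00 = 236.75 → 237
B: 0.25×183 + 0.75×73 = 45.75 + 54.75 = 100.50 → 101
= RGB(133, 237, 101)


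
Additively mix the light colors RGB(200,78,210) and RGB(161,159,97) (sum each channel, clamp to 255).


Additive: each channel = min(255, C₁+C₂)
R: 200+161 = 361 → 255
G: 78+159 = 237 → 237
B: 210+97 = 307 → 255
= RGB(255, 237, 255)


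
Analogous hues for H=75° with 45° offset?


Base hue: 75°
Left analog: (75 - 45) mod 360 = 30°
Right analog: (75 + 45) mod 360 = 120°
Analogous hues = 30° and 120°


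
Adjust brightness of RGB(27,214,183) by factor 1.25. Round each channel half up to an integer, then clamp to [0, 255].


Multiply each channel by 1.25, round half up, clamp to [0, 255]
R: 27×1.25 = 33.75 → round → 34
G: 214×1.25 = 267.5 → round → 268 → clamp → 255
B: 183×1.25 = 228.75 → round → 229
= RGB(34, 255, 229)


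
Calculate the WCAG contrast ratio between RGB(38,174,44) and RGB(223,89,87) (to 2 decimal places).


Linearize each sRGB channel c=v/255: c/12.92 if c ≤ 0.04045 else ((c+0.055)/1.055)^2.4
L = 0.2126×R_lin + 0.7152×G_lin + 0.0722×B_lin
Color 1 (38,174,44):
  R=38: 38/255≈0.1490 > 0.04045 → ((0.1490+0.055)/1.055)^2.4 ≈ 0.01938
  G=174: 174/255≈0.6824 > 0.04045 → ((0.6824+0.055)/1.055)^2.4 ≈ 0.42327
  B=44: 44/255≈0.1725 > 0.04045 → ((0.1725+0.055)/1.055)^2.4 ≈ 0.02519
  L1 = 0.2126×0.01938 + 0.7152×0.42327 + 0.0722×0.02519 ≈ 0.30866
Color 2 (223,89,87):
  R=223: 223/255≈0.8745 > 0.04045 → ((0.8745+0.055)/1.055)^2.4 ≈ 0.73791
  G=89: 89/255≈0.3490 > 0.04045 → ((0.3490+0.055)/1.055)^2.4 ≈ 0.09990
  B=87: 87/255≈0.3412 > 0.04045 → ((0.3412+0.055)/1.055)^2.4 ≈ 0.09531
  L2 = 0.2126×0.73791 + 0.7152×0.09990 + 0.0722×0.09531 ≈ 0.23521
Lighter = 0.30866, Darker = 0.23521
Ratio = (L_lighter + 0.05) / (L_darker + 0.05)
Ratio = (0.30866 + 0.05) / (0.23521 + 0.05) = 0.35866 / 0.28521 ≈ 1.2575
Ratio ≈ 1.26:1


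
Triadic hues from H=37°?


Triadic: equally spaced at 120° intervals
H1 = 37°
H2 = (37 + 120) mod 360 = 157°
H3 = (37 + 240) mod 360 = 277°
Triadic = 37°, 157°, 277°


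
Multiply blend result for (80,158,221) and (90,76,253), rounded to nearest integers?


Multiply: C = A×B/255, rounded to nearest integer
R: 80×90/255 = 7200/255 ≈ 28.235 → 28
G: 158×76/255 = 12008/255 ≈ 47.090 → 47
B: 221×253/255 = 55913/255 ≈ 219.267 → 219
= RGB(28, 47, 219)


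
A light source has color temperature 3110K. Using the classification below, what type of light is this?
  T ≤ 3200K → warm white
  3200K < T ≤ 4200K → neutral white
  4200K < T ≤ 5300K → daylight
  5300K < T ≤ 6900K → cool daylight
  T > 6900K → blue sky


Temperature: 3110K
3110K ≤ 3200K → warm white
Classification: warm white


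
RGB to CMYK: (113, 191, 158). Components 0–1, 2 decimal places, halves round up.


R'=113/255≈0.4431, G'=191/255≈0.7490, B'=158/255≈0.6196
K = 1 - max(R',G',B') = 1 - 191/255 = 64/255 = 0.25098… → 0.25
(1-R'-K)/(1-K) simplifies to (max-R)/max with max = 191:
C = (191-113)/191 = 78/191 = 0.40837… → 0.41
M = (191-191)/191 = 0/191 = 0 → 0.00
Y = (191-158)/191 = 33/191 = 0.17277… → 0.17
= CMYK(0.41, 0.00, 0.17, 0.25)


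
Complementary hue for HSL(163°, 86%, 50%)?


Complement = opposite side of color wheel = hue + 180°
H' = (163 + 180) mod 360 = 343°
S and L unchanged.
= HSL(343°, 86%, 50%)


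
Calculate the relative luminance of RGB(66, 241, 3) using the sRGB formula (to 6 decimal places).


Linearize each channel (sRGB transfer function): c = v/255; c_lin = c/12.92 if c ≤ 0.04045, else ((c+0.055)/1.055)^2.4
  R: 66/255 ≈ 0.258824 > 0.04045 → ((0.258824+0.055)/1.055)^2.4 ≈ 0.054480
  G: 241/255 ≈ 0.945098 > 0.04045 → ((0.945098+0.055)/1.055)^2.4 ≈ 0.879622
  B: 3/255 ≈ 0.011765 ≤ 0.04045 → 0.011765/12.92 ≈ 0.000911
R_lin = 0.054480, G_lin = 0.879622, B_lin = 0.000911
L = 0.2126×R + 0.7152×G + 0.0722×B
L = 0.2126×0.054480 + 0.7152×0.879622 + 0.0722×0.000911
L ≈ 0.640754


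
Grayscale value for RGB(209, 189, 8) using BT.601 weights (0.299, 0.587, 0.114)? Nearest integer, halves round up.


Gray = 0.299×R + 0.587×G + 0.114×B
Gray = 0.299×209 + 0.587×189 + 0.114×8
Gray = 62.491 + 110.943 + 0.912
Gray = 174.346 → round half up → 174
Gray = 174


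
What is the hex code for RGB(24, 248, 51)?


R = 24 → 18 (hex)
G = 248 → F8 (hex)
B = 51 → 33 (hex)
Hex = #18F833


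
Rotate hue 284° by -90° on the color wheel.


New hue = (H + rotation) mod 360
New hue = (284 -90) mod 360
= 194 mod 360
= 194°


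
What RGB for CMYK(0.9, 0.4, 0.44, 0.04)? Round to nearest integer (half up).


R = 255 × (1-C) × (1-K) = 255 × 0.10 × 0.96 = 24.48 → 24
G = 255 × (1-M) × (1-K) = 255 × 0.60 × 0.96 = 146.88 → 147
B = 255 × (1-Y) × (1-K) = 255 × 0.56 × 0.96 = 137.088 → 137
= RGB(24, 147, 137)


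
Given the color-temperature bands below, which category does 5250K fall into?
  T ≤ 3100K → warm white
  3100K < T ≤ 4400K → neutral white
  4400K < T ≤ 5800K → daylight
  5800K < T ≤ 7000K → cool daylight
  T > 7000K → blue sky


Temperature: 5250K
4400K < 5250K ≤ 5800K → daylight
Classification: daylight


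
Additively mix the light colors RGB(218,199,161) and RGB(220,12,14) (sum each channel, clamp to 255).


Additive: each channel = min(255, C₁+C₂)
R: 218+220 = 438 → 255
G: 199+12 = 211 → 211
B: 161+14 = 175 → 175
= RGB(255, 211, 175)


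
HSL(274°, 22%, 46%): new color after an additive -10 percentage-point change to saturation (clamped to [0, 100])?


Original S = 22%
Adjustment = -10 percentage points
New S = 22 + (-10) = 12
Clamp to [0, 100] → 12
= HSL(274°, 12%, 46%)


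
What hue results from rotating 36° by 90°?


New hue = (H + rotation) mod 360
New hue = (36 + 90) mod 360
= 126 mod 360
= 126°


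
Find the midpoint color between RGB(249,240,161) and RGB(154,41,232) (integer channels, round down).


Midpoint: each channel = ⌊(C₁+C₂)/2⌋
R: ⌊(249+154)/2⌋ = 201
G: ⌊(240+41)/2⌋ = 140
B: ⌊(161+232)/2⌋ = 196
= RGB(201, 140, 196)


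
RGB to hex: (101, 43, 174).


R = 101 → 65 (hex)
G = 43 → 2B (hex)
B = 174 → AE (hex)
Hex = #652BAE


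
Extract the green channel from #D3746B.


Color: #D3746B
R = D3 = 211
G = 74 = 116
B = 6B = 107
Green = 116


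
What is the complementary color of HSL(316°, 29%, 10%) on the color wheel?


Complement = opposite side of color wheel = hue + 180°
H' = (316 + 180) mod 360 = 136°
S and L unchanged.
= HSL(136°, 29%, 10%)


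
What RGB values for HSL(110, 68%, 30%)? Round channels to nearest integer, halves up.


H=110°, S=0.68, L=0.30
C = (1-|2L-1|)×S = (1-|-0.40|)×0.68 = 0.408
H' = H/60 = 110/60 ≈ 1.8333; X = C×(1-|H' mod 2 - 1|) = 0.068
m = L - C/2 = 0.30 - 0.204 = 0.096
Sector ⌊H'⌋ = 1 → (R',G',B') = (0.068, 0.408, 0.0)
RGB = ((R'+m)×255, (G'+m)×255, (B'+m)×255) = (41.82, 128.52, 24.48)
Round half up → RGB(42, 129, 24)


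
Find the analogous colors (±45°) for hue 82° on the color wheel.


Base hue: 82°
Left analog: (82 - 45) mod 360 = 37°
Right analog: (82 + 45) mod 360 = 127°
Analogous hues = 37° and 127°


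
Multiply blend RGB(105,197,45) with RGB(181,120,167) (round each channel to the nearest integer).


Multiply: C = A×B/255, rounded to nearest integer
R: 105×181/255 = 19005/255 ≈ 74.529 → 75
G: 197×120/255 = 23640/255 ≈ 92.706 → 93
B: 45×167/255 = 7515/255 ≈ 29.471 → 29
= RGB(75, 93, 29)


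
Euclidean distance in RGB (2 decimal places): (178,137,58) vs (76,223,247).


d = √[(R₁-R₂)² + (G₁-G₂)² + (B₁-B₂)²]
d = √[(178-76)² + (137-223)² + (58-247)²]
d = √[10404 + 7396 + 35721]
d = √53521
d ≈ 231.35


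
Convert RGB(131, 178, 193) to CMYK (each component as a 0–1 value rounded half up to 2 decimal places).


R'=131/255≈0.5137, G'=178/255≈0.6980, B'=193/255≈0.7569
K = 1 - max(R',G',B') = 1 - 193/255 = 62/255 = 0.24313… → 0.24
(1-R'-K)/(1-K) simplifies to (max-R)/max with max = 193:
C = (193-131)/193 = 62/193 = 0.32124… → 0.32
M = (193-178)/193 = 15/193 = 0.07772… → 0.08
Y = (193-193)/193 = 0/193 = 0 → 0.00
= CMYK(0.32, 0.08, 0.00, 0.24)


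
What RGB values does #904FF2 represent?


90 → 144 (R)
4F → 79 (G)
F2 → 242 (B)
= RGB(144, 79, 242)


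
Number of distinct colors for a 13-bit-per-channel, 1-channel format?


Total bits = 13 bits/channel × 1 channels = 13 bits
Distinct colors = 2^13
= 8,192 colors


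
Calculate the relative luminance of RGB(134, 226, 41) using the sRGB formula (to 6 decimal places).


Linearize each channel (sRGB transfer function): c = v/255; c_lin = c/12.92 if c ≤ 0.04045, else ((c+0.055)/1.055)^2.4
  R: 134/255 ≈ 0.525490 > 0.04045 → ((0.525490+0.055)/1.055)^2.4 ≈ 0.238398
  G: 226/255 ≈ 0.886275 > 0.04045 → ((0.886275+0.055)/1.055)^2.4 ≈ 0.760525
  B: 41/255 ≈ 0.160784 > 0.04045 → ((0.160784+0.055)/1.055)^2.4 ≈ 0.022174
R_lin = 0.238398, G_lin = 0.760525, B_lin = 0.022174
L = 0.2126×R + 0.7152×G + 0.0722×B
L = 0.2126×0.238398 + 0.7152×0.760525 + 0.0722×0.022174
L ≈ 0.596211


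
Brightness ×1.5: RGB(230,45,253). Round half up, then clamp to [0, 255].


Multiply each channel by 1.5, round half up, clamp to [0, 255]
R: 230×1.5 = 345 → clamp → 255
G: 45×1.5 = 67.5 → round → 68
B: 253×1.5 = 379.5 → round → 380 → clamp → 255
= RGB(255, 68, 255)


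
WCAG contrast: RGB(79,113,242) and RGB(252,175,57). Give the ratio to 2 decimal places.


Linearize each sRGB channel c=v/255: c/12.92 if c ≤ 0.04045 else ((c+0.055)/1.055)^2.4
L = 0.2126×R_lin + 0.7152×G_lin + 0.0722×B_lin
Color 1 (79,113,242):
  R=79: 79/255≈0.3098 > 0.04045 → ((0.3098+0.055)/1.055)^2.4 ≈ 0.07819
  G=113: 113/255≈0.4431 > 0.04045 → ((0.4431+0.055)/1.055)^2.4 ≈ 0.16513
  B=242: 242/255≈0.9490 > 0.04045 → ((0.9490+0.055)/1.055)^2.4 ≈ 0.88792
  L1 = 0.2126×0.07819 + 0.7152×0.16513 + 0.0722×0.88792 ≈ 0.19883
Color 2 (252,175,57):
  R=252: 252/255≈0.9882 > 0.04045 → ((0.9882+0.055)/1.055)^2.4 ≈ 0.97345
  G=175: 175/255≈0.6863 > 0.04045 → ((0.6863+0.055)/1.055)^2.4 ≈ 0.42869
  B=57: 57/255≈0.2235 > 0.04045 → ((0.2235+0.055)/1.055)^2.4 ≈ 0.04092
  L2 = 0.2126×0.97345 + 0.7152×0.42869 + 0.0722×0.04092 ≈ 0.51651
Lighter = 0.51651, Darker = 0.19883
Ratio = (L_lighter + 0.05) / (L_darker + 0.05)
Ratio = (0.51651 + 0.05) / (0.19883 + 0.05) = 0.56651 / 0.24883 ≈ 2.2767
Ratio ≈ 2.28:1


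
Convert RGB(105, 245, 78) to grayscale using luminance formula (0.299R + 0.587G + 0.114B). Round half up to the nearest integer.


Gray = 0.299×R + 0.587×G + 0.114×B
Gray = 0.299×105 + 0.587×245 + 0.114×78
Gray = 31.395 + 143.815 + 8.892
Gray = 184.102 → round half up → 184
Gray = 184


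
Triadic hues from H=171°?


Triadic: equally spaced at 120° intervals
H1 = 171°
H2 = (171 + 120) mod 360 = 291°
H3 = (171 + 240) mod 360 = 51°
Triadic = 171°, 291°, 51°


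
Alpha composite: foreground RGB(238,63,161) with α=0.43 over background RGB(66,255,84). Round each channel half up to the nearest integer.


C = α×F + (1-α)×B, with 1-α = 0.57
R: 0.43×238 + 0.57×66 = 102.34 + 37.62 = 139.96 → 140
G: 0.43×63 + 0.57×255 = 27.09 + 145.35 = 172.44 → 172
B: 0.43×161 + 0.57×84 = 69.23 + 47.88 = 117.11 → 117
= RGB(140, 172, 117)


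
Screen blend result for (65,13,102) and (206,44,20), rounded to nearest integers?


Screen: C = 255 - (255-A)×(255-B)/255, rounded to nearest integer
R: 255 - (255-65)×(255-206)/255 = 255 - 9310/255 ≈ 255 - 36.510 = 218.490 → 218
G: 255 - (255-13)×(255-44)/255 = 255 - 51062/255 ≈ 255 - 200.243 = 54.757 → 55
B: 255 - (255-102)×(255-20)/255 = 255 - 35955/255 ≈ 255 - 141.000 = 114.000 → 114
= RGB(218, 55, 114)


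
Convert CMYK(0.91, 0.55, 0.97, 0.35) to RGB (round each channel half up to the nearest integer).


R = 255 × (1-C) × (1-K) = 255 × 0.09 × 0.65 = 14.9175 → 15
G = 255 × (1-M) × (1-K) = 255 × 0.45 × 0.65 = 74.5875 → 75
B = 255 × (1-Y) × (1-K) = 255 × 0.03 × 0.65 = 4.9725 → 5
= RGB(15, 75, 5)


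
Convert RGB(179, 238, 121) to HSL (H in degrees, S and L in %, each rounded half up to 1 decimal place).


Normalize: R'=179/255≈0.7020, G'=238/255≈0.9333, B'=121/255≈0.4745
Max=238/255, Min=121/255, Δ=Max-Min=117/255
L = (Max+Min)/2 = (238+121)/510 = 359/510 = 0.70392… → L = 70.4%
L > 0.5 → S = Δ/(2-Max-Min) = 117/(510-238-121) = 117/151 = 0.77483… → S = 77.5%
(the 1/255 factors cancel in S and H, so raw channel differences can be used)
Max is G' → H = 60 × ((B-R)/Δ + 2) = 60 × ((121-179)/117 + 2)
  -58/117 + 2 = -0.4957… + 2 = 1.5042…
  H = 60 × 1.5042… = 90.256…° → H = 90.3°
= HSL(90.3°, 77.5%, 70.4%)


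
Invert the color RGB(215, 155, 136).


Invert: (255-R, 255-G, 255-B)
R: 255-215 = 40
G: 255-155 = 100
B: 255-136 = 119
= RGB(40, 100, 119)


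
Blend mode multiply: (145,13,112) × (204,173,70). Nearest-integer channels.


Multiply: C = A×B/255, rounded to nearest integer
R: 145×204/255 = 29580/255 ≈ 116.000 → 116
G: 13×173/255 = 2249/255 ≈ 8.820 → 9
B: 112×70/255 = 7840/255 ≈ 30.745 → 31
= RGB(116, 9, 31)


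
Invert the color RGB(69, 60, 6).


Invert: (255-R, 255-G, 255-B)
R: 255-69 = 186
G: 255-60 = 195
B: 255-6 = 249
= RGB(186, 195, 249)


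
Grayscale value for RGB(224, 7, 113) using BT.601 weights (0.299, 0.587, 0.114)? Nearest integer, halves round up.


Gray = 0.299×R + 0.587×G + 0.114×B
Gray = 0.299×224 + 0.587×7 + 0.114×113
Gray = 66.976 + 4.109 + 12.882
Gray = 83.967 → round half up → 84
Gray = 84


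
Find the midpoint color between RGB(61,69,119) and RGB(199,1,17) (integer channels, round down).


Midpoint: each channel = ⌊(C₁+C₂)/2⌋
R: ⌊(61+199)/2⌋ = 130
G: ⌊(69+1)/2⌋ = 35
B: ⌊(119+17)/2⌋ = 68
= RGB(130, 35, 68)


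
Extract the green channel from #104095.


Color: #104095
R = 10 = 16
G = 40 = 64
B = 95 = 149
Green = 64


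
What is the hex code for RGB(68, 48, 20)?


R = 68 → 44 (hex)
G = 48 → 30 (hex)
B = 20 → 14 (hex)
Hex = #443014


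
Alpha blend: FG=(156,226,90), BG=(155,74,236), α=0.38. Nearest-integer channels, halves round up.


C = α×F + (1-α)×B, with 1-α = 0.62
R: 0.38×156 + 0.62×155 = 59.28 + 96.10 = 155.38 → 155
G: 0.38×226 + 0.62×74 = 85.88 + 45.88 = 131.76 → 132
B: 0.38×90 + 0.62×236 = 34.20 + 146.32 = 180.52 → 181
= RGB(155, 132, 181)


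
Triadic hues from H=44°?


Triadic: equally spaced at 120° intervals
H1 = 44°
H2 = (44 + 120) mod 360 = 164°
H3 = (44 + 240) mod 360 = 284°
Triadic = 44°, 164°, 284°


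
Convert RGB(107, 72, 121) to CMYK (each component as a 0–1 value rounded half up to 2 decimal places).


R'=107/255≈0.4196, G'=72/255≈0.2824, B'=121/255≈0.4745
K = 1 - max(R',G',B') = 1 - 121/255 = 134/255 = 0.52549… → 0.53
(1-R'-K)/(1-K) simplifies to (max-R)/max with max = 121:
C = (121-107)/121 = 14/121 = 0.11570… → 0.12
M = (121-72)/121 = 49/121 = 0.40495… → 0.40
Y = (121-121)/121 = 0/121 = 0 → 0.00
= CMYK(0.12, 0.40, 0.00, 0.53)


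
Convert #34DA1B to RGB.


34 → 52 (R)
DA → 218 (G)
1B → 27 (B)
= RGB(52, 218, 27)


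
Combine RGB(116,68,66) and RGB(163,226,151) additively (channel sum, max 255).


Additive: each channel = min(255, C₁+C₂)
R: 116+163 = 279 → 255
G: 68+226 = 294 → 255
B: 66+151 = 217 → 217
= RGB(255, 255, 217)


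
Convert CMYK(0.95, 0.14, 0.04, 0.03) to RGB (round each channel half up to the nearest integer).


R = 255 × (1-C) × (1-K) = 255 × 0.05 × 0.97 = 12.3675 → 12
G = 255 × (1-M) × (1-K) = 255 × 0.86 × 0.97 = 212.721 → 213
B = 255 × (1-Y) × (1-K) = 255 × 0.96 × 0.97 = 237.456 → 237
= RGB(12, 213, 237)


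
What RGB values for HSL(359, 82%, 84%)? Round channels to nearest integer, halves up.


H=359°, S=0.82, L=0.84
C = (1-|2L-1|)×S = (1-|0.68|)×0.82 = 0.2624
H' = H/60 = 359/60 ≈ 5.9833; X = C×(1-|H' mod 2 - 1|) ≈ 0.0044
m = L - C/2 = 0.84 - 0.1312 = 0.7088
Sector ⌊H'⌋ = 5 → (R',G',B') = (0.2624, 0.0, ≈0.0044)
RGB = ((R'+m)×255, (G'+m)×255, (B'+m)×255) = (247.656, 180.744, 181.8592)
Round half up → RGB(248, 181, 182)
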